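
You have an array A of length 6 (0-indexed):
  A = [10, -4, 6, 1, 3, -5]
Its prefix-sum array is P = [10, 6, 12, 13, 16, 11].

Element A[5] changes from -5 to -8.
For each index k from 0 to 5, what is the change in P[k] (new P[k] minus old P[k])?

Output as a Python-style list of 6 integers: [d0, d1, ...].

Answer: [0, 0, 0, 0, 0, -3]

Derivation:
Element change: A[5] -5 -> -8, delta = -3
For k < 5: P[k] unchanged, delta_P[k] = 0
For k >= 5: P[k] shifts by exactly -3
Delta array: [0, 0, 0, 0, 0, -3]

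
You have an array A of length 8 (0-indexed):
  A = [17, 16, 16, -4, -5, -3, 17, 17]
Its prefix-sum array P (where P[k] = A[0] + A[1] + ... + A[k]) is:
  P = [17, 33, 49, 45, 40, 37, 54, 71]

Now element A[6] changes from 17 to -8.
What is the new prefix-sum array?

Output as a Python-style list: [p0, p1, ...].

Answer: [17, 33, 49, 45, 40, 37, 29, 46]

Derivation:
Change: A[6] 17 -> -8, delta = -25
P[k] for k < 6: unchanged (A[6] not included)
P[k] for k >= 6: shift by delta = -25
  P[0] = 17 + 0 = 17
  P[1] = 33 + 0 = 33
  P[2] = 49 + 0 = 49
  P[3] = 45 + 0 = 45
  P[4] = 40 + 0 = 40
  P[5] = 37 + 0 = 37
  P[6] = 54 + -25 = 29
  P[7] = 71 + -25 = 46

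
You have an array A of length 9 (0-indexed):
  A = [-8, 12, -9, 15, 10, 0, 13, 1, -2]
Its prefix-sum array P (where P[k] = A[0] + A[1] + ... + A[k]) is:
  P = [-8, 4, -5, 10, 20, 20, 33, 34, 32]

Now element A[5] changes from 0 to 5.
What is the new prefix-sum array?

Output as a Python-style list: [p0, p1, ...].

Answer: [-8, 4, -5, 10, 20, 25, 38, 39, 37]

Derivation:
Change: A[5] 0 -> 5, delta = 5
P[k] for k < 5: unchanged (A[5] not included)
P[k] for k >= 5: shift by delta = 5
  P[0] = -8 + 0 = -8
  P[1] = 4 + 0 = 4
  P[2] = -5 + 0 = -5
  P[3] = 10 + 0 = 10
  P[4] = 20 + 0 = 20
  P[5] = 20 + 5 = 25
  P[6] = 33 + 5 = 38
  P[7] = 34 + 5 = 39
  P[8] = 32 + 5 = 37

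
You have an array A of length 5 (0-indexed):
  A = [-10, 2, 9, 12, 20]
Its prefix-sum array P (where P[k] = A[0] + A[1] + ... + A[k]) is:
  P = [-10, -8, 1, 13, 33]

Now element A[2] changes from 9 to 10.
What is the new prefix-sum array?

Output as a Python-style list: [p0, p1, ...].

Answer: [-10, -8, 2, 14, 34]

Derivation:
Change: A[2] 9 -> 10, delta = 1
P[k] for k < 2: unchanged (A[2] not included)
P[k] for k >= 2: shift by delta = 1
  P[0] = -10 + 0 = -10
  P[1] = -8 + 0 = -8
  P[2] = 1 + 1 = 2
  P[3] = 13 + 1 = 14
  P[4] = 33 + 1 = 34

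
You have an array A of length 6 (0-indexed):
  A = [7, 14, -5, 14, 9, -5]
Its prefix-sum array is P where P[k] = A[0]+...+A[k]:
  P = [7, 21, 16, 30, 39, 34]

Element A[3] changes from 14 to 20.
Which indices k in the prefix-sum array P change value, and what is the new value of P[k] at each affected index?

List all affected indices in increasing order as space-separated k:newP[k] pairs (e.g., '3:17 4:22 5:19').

Answer: 3:36 4:45 5:40

Derivation:
P[k] = A[0] + ... + A[k]
P[k] includes A[3] iff k >= 3
Affected indices: 3, 4, ..., 5; delta = 6
  P[3]: 30 + 6 = 36
  P[4]: 39 + 6 = 45
  P[5]: 34 + 6 = 40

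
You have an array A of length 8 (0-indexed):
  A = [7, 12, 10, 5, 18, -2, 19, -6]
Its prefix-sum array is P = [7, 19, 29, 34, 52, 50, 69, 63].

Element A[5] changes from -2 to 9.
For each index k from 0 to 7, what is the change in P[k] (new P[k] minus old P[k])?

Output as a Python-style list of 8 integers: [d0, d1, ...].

Element change: A[5] -2 -> 9, delta = 11
For k < 5: P[k] unchanged, delta_P[k] = 0
For k >= 5: P[k] shifts by exactly 11
Delta array: [0, 0, 0, 0, 0, 11, 11, 11]

Answer: [0, 0, 0, 0, 0, 11, 11, 11]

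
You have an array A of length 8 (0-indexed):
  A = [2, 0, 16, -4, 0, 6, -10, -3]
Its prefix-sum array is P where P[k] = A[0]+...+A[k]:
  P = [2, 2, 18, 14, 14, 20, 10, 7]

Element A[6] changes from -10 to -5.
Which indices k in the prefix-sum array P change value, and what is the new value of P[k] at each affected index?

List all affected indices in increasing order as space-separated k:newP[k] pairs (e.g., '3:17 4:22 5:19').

P[k] = A[0] + ... + A[k]
P[k] includes A[6] iff k >= 6
Affected indices: 6, 7, ..., 7; delta = 5
  P[6]: 10 + 5 = 15
  P[7]: 7 + 5 = 12

Answer: 6:15 7:12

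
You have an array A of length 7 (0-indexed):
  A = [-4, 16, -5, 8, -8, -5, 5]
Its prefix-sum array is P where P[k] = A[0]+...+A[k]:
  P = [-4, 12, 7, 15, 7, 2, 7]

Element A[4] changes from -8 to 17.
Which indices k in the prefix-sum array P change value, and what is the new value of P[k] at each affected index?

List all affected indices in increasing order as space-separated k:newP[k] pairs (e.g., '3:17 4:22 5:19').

Answer: 4:32 5:27 6:32

Derivation:
P[k] = A[0] + ... + A[k]
P[k] includes A[4] iff k >= 4
Affected indices: 4, 5, ..., 6; delta = 25
  P[4]: 7 + 25 = 32
  P[5]: 2 + 25 = 27
  P[6]: 7 + 25 = 32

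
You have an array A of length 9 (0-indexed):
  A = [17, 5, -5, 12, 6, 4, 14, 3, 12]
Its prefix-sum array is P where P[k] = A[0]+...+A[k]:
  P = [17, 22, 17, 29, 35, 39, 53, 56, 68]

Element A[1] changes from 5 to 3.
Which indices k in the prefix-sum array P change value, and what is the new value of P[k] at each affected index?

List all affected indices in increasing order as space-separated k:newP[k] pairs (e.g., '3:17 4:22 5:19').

P[k] = A[0] + ... + A[k]
P[k] includes A[1] iff k >= 1
Affected indices: 1, 2, ..., 8; delta = -2
  P[1]: 22 + -2 = 20
  P[2]: 17 + -2 = 15
  P[3]: 29 + -2 = 27
  P[4]: 35 + -2 = 33
  P[5]: 39 + -2 = 37
  P[6]: 53 + -2 = 51
  P[7]: 56 + -2 = 54
  P[8]: 68 + -2 = 66

Answer: 1:20 2:15 3:27 4:33 5:37 6:51 7:54 8:66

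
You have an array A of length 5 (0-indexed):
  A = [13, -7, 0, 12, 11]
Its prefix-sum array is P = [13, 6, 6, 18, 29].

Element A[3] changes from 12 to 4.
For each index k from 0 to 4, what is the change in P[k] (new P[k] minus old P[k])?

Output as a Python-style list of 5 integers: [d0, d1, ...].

Element change: A[3] 12 -> 4, delta = -8
For k < 3: P[k] unchanged, delta_P[k] = 0
For k >= 3: P[k] shifts by exactly -8
Delta array: [0, 0, 0, -8, -8]

Answer: [0, 0, 0, -8, -8]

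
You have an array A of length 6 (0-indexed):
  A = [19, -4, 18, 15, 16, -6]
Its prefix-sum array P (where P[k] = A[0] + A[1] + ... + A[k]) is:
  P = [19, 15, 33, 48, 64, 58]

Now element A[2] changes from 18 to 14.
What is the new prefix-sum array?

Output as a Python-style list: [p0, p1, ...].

Change: A[2] 18 -> 14, delta = -4
P[k] for k < 2: unchanged (A[2] not included)
P[k] for k >= 2: shift by delta = -4
  P[0] = 19 + 0 = 19
  P[1] = 15 + 0 = 15
  P[2] = 33 + -4 = 29
  P[3] = 48 + -4 = 44
  P[4] = 64 + -4 = 60
  P[5] = 58 + -4 = 54

Answer: [19, 15, 29, 44, 60, 54]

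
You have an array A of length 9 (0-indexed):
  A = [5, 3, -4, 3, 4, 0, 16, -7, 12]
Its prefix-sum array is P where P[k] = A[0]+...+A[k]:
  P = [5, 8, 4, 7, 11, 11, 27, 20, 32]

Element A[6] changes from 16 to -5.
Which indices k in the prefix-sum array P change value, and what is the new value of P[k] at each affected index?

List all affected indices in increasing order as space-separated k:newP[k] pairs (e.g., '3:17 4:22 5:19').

P[k] = A[0] + ... + A[k]
P[k] includes A[6] iff k >= 6
Affected indices: 6, 7, ..., 8; delta = -21
  P[6]: 27 + -21 = 6
  P[7]: 20 + -21 = -1
  P[8]: 32 + -21 = 11

Answer: 6:6 7:-1 8:11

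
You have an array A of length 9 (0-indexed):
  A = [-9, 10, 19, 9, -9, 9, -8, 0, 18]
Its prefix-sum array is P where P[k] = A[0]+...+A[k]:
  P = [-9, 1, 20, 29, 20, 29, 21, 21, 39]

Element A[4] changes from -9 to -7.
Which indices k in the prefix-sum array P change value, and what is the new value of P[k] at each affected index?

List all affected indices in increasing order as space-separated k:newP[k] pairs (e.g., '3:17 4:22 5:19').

Answer: 4:22 5:31 6:23 7:23 8:41

Derivation:
P[k] = A[0] + ... + A[k]
P[k] includes A[4] iff k >= 4
Affected indices: 4, 5, ..., 8; delta = 2
  P[4]: 20 + 2 = 22
  P[5]: 29 + 2 = 31
  P[6]: 21 + 2 = 23
  P[7]: 21 + 2 = 23
  P[8]: 39 + 2 = 41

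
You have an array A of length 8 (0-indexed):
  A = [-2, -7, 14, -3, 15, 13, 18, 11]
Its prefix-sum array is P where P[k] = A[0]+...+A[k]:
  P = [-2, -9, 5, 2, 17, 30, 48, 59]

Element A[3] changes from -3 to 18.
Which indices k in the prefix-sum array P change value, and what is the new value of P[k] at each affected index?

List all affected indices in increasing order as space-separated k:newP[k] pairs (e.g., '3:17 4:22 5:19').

P[k] = A[0] + ... + A[k]
P[k] includes A[3] iff k >= 3
Affected indices: 3, 4, ..., 7; delta = 21
  P[3]: 2 + 21 = 23
  P[4]: 17 + 21 = 38
  P[5]: 30 + 21 = 51
  P[6]: 48 + 21 = 69
  P[7]: 59 + 21 = 80

Answer: 3:23 4:38 5:51 6:69 7:80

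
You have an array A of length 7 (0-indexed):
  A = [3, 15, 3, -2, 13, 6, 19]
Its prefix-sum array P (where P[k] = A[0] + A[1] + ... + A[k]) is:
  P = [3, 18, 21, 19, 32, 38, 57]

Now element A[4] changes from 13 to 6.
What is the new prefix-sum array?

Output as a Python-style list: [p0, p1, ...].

Change: A[4] 13 -> 6, delta = -7
P[k] for k < 4: unchanged (A[4] not included)
P[k] for k >= 4: shift by delta = -7
  P[0] = 3 + 0 = 3
  P[1] = 18 + 0 = 18
  P[2] = 21 + 0 = 21
  P[3] = 19 + 0 = 19
  P[4] = 32 + -7 = 25
  P[5] = 38 + -7 = 31
  P[6] = 57 + -7 = 50

Answer: [3, 18, 21, 19, 25, 31, 50]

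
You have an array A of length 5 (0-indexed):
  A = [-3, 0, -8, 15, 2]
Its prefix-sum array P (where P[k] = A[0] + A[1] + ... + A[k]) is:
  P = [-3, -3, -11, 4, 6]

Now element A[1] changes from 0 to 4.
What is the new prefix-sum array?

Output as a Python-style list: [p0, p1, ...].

Change: A[1] 0 -> 4, delta = 4
P[k] for k < 1: unchanged (A[1] not included)
P[k] for k >= 1: shift by delta = 4
  P[0] = -3 + 0 = -3
  P[1] = -3 + 4 = 1
  P[2] = -11 + 4 = -7
  P[3] = 4 + 4 = 8
  P[4] = 6 + 4 = 10

Answer: [-3, 1, -7, 8, 10]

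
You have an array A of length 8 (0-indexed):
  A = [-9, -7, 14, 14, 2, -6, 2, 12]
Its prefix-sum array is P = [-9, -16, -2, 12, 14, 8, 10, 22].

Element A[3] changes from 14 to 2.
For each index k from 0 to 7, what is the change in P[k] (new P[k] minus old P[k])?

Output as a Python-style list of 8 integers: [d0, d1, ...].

Answer: [0, 0, 0, -12, -12, -12, -12, -12]

Derivation:
Element change: A[3] 14 -> 2, delta = -12
For k < 3: P[k] unchanged, delta_P[k] = 0
For k >= 3: P[k] shifts by exactly -12
Delta array: [0, 0, 0, -12, -12, -12, -12, -12]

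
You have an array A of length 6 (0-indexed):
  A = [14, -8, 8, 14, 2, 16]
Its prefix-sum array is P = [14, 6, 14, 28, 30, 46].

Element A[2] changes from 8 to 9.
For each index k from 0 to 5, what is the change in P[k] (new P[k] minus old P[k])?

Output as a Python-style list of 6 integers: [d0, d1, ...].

Answer: [0, 0, 1, 1, 1, 1]

Derivation:
Element change: A[2] 8 -> 9, delta = 1
For k < 2: P[k] unchanged, delta_P[k] = 0
For k >= 2: P[k] shifts by exactly 1
Delta array: [0, 0, 1, 1, 1, 1]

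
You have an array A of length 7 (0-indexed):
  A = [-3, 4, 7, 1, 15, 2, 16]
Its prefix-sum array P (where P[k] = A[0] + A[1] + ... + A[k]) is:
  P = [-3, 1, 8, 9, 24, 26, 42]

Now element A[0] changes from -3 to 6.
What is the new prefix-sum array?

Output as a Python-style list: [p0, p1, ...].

Change: A[0] -3 -> 6, delta = 9
P[k] for k < 0: unchanged (A[0] not included)
P[k] for k >= 0: shift by delta = 9
  P[0] = -3 + 9 = 6
  P[1] = 1 + 9 = 10
  P[2] = 8 + 9 = 17
  P[3] = 9 + 9 = 18
  P[4] = 24 + 9 = 33
  P[5] = 26 + 9 = 35
  P[6] = 42 + 9 = 51

Answer: [6, 10, 17, 18, 33, 35, 51]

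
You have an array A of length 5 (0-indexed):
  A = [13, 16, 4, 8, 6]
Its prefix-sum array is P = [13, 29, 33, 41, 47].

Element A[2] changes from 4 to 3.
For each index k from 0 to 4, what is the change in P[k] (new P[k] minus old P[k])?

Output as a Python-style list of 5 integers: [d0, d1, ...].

Element change: A[2] 4 -> 3, delta = -1
For k < 2: P[k] unchanged, delta_P[k] = 0
For k >= 2: P[k] shifts by exactly -1
Delta array: [0, 0, -1, -1, -1]

Answer: [0, 0, -1, -1, -1]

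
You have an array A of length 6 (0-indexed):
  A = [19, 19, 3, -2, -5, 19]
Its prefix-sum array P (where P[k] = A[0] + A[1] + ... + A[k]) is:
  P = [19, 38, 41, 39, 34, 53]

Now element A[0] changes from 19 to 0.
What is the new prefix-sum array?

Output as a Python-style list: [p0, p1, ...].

Answer: [0, 19, 22, 20, 15, 34]

Derivation:
Change: A[0] 19 -> 0, delta = -19
P[k] for k < 0: unchanged (A[0] not included)
P[k] for k >= 0: shift by delta = -19
  P[0] = 19 + -19 = 0
  P[1] = 38 + -19 = 19
  P[2] = 41 + -19 = 22
  P[3] = 39 + -19 = 20
  P[4] = 34 + -19 = 15
  P[5] = 53 + -19 = 34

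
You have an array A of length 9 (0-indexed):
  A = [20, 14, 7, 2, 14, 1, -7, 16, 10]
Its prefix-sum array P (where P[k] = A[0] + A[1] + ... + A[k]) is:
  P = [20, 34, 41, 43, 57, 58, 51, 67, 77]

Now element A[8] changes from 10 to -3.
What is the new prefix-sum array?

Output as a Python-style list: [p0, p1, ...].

Change: A[8] 10 -> -3, delta = -13
P[k] for k < 8: unchanged (A[8] not included)
P[k] for k >= 8: shift by delta = -13
  P[0] = 20 + 0 = 20
  P[1] = 34 + 0 = 34
  P[2] = 41 + 0 = 41
  P[3] = 43 + 0 = 43
  P[4] = 57 + 0 = 57
  P[5] = 58 + 0 = 58
  P[6] = 51 + 0 = 51
  P[7] = 67 + 0 = 67
  P[8] = 77 + -13 = 64

Answer: [20, 34, 41, 43, 57, 58, 51, 67, 64]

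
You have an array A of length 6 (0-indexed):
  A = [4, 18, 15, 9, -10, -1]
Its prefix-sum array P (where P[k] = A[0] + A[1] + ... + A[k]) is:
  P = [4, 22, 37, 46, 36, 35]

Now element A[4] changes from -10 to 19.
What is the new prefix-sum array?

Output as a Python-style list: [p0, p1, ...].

Answer: [4, 22, 37, 46, 65, 64]

Derivation:
Change: A[4] -10 -> 19, delta = 29
P[k] for k < 4: unchanged (A[4] not included)
P[k] for k >= 4: shift by delta = 29
  P[0] = 4 + 0 = 4
  P[1] = 22 + 0 = 22
  P[2] = 37 + 0 = 37
  P[3] = 46 + 0 = 46
  P[4] = 36 + 29 = 65
  P[5] = 35 + 29 = 64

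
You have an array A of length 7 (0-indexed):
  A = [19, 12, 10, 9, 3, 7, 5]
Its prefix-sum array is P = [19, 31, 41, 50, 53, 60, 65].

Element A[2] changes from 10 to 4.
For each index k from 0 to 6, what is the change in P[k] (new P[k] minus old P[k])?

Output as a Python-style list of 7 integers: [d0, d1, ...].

Element change: A[2] 10 -> 4, delta = -6
For k < 2: P[k] unchanged, delta_P[k] = 0
For k >= 2: P[k] shifts by exactly -6
Delta array: [0, 0, -6, -6, -6, -6, -6]

Answer: [0, 0, -6, -6, -6, -6, -6]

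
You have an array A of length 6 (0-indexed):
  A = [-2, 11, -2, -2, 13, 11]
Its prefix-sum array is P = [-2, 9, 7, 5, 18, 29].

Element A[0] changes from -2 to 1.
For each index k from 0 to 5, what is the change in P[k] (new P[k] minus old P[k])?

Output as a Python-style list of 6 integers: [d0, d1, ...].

Answer: [3, 3, 3, 3, 3, 3]

Derivation:
Element change: A[0] -2 -> 1, delta = 3
For k < 0: P[k] unchanged, delta_P[k] = 0
For k >= 0: P[k] shifts by exactly 3
Delta array: [3, 3, 3, 3, 3, 3]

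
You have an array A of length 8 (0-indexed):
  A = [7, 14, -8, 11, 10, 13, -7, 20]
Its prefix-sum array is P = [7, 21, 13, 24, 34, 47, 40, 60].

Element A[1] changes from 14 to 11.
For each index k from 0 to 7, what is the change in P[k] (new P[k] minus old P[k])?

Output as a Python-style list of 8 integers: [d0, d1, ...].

Element change: A[1] 14 -> 11, delta = -3
For k < 1: P[k] unchanged, delta_P[k] = 0
For k >= 1: P[k] shifts by exactly -3
Delta array: [0, -3, -3, -3, -3, -3, -3, -3]

Answer: [0, -3, -3, -3, -3, -3, -3, -3]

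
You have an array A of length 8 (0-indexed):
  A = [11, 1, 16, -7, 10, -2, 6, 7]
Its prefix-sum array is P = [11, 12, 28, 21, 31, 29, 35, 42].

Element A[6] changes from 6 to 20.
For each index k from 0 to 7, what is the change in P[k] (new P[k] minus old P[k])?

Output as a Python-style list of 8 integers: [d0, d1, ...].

Answer: [0, 0, 0, 0, 0, 0, 14, 14]

Derivation:
Element change: A[6] 6 -> 20, delta = 14
For k < 6: P[k] unchanged, delta_P[k] = 0
For k >= 6: P[k] shifts by exactly 14
Delta array: [0, 0, 0, 0, 0, 0, 14, 14]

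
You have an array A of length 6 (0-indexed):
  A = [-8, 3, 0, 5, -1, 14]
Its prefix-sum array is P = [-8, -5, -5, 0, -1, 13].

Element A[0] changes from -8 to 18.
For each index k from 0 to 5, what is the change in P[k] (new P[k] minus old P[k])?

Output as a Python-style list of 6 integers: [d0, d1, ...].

Answer: [26, 26, 26, 26, 26, 26]

Derivation:
Element change: A[0] -8 -> 18, delta = 26
For k < 0: P[k] unchanged, delta_P[k] = 0
For k >= 0: P[k] shifts by exactly 26
Delta array: [26, 26, 26, 26, 26, 26]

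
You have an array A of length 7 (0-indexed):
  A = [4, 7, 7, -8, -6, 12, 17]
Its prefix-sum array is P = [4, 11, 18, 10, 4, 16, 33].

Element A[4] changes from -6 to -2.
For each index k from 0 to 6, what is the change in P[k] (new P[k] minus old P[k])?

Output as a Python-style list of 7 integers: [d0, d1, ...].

Element change: A[4] -6 -> -2, delta = 4
For k < 4: P[k] unchanged, delta_P[k] = 0
For k >= 4: P[k] shifts by exactly 4
Delta array: [0, 0, 0, 0, 4, 4, 4]

Answer: [0, 0, 0, 0, 4, 4, 4]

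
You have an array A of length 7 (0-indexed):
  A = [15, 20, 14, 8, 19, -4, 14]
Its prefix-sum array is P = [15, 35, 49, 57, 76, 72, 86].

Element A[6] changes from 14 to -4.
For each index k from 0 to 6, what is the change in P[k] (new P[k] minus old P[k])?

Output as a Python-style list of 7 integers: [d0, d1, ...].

Answer: [0, 0, 0, 0, 0, 0, -18]

Derivation:
Element change: A[6] 14 -> -4, delta = -18
For k < 6: P[k] unchanged, delta_P[k] = 0
For k >= 6: P[k] shifts by exactly -18
Delta array: [0, 0, 0, 0, 0, 0, -18]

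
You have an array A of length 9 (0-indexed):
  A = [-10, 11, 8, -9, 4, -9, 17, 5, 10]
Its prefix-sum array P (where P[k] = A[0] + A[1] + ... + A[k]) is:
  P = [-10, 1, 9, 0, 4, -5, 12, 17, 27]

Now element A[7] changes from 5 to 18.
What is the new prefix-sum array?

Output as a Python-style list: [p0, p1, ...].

Change: A[7] 5 -> 18, delta = 13
P[k] for k < 7: unchanged (A[7] not included)
P[k] for k >= 7: shift by delta = 13
  P[0] = -10 + 0 = -10
  P[1] = 1 + 0 = 1
  P[2] = 9 + 0 = 9
  P[3] = 0 + 0 = 0
  P[4] = 4 + 0 = 4
  P[5] = -5 + 0 = -5
  P[6] = 12 + 0 = 12
  P[7] = 17 + 13 = 30
  P[8] = 27 + 13 = 40

Answer: [-10, 1, 9, 0, 4, -5, 12, 30, 40]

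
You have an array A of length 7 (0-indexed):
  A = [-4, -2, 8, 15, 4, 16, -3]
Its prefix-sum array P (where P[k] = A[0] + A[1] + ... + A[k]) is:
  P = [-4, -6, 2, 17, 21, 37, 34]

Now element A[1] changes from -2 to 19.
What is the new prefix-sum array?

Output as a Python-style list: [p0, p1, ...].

Change: A[1] -2 -> 19, delta = 21
P[k] for k < 1: unchanged (A[1] not included)
P[k] for k >= 1: shift by delta = 21
  P[0] = -4 + 0 = -4
  P[1] = -6 + 21 = 15
  P[2] = 2 + 21 = 23
  P[3] = 17 + 21 = 38
  P[4] = 21 + 21 = 42
  P[5] = 37 + 21 = 58
  P[6] = 34 + 21 = 55

Answer: [-4, 15, 23, 38, 42, 58, 55]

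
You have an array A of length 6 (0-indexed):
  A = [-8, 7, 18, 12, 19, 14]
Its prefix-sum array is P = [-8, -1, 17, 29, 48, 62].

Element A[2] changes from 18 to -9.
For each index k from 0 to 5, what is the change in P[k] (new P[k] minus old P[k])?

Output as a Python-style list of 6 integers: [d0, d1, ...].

Element change: A[2] 18 -> -9, delta = -27
For k < 2: P[k] unchanged, delta_P[k] = 0
For k >= 2: P[k] shifts by exactly -27
Delta array: [0, 0, -27, -27, -27, -27]

Answer: [0, 0, -27, -27, -27, -27]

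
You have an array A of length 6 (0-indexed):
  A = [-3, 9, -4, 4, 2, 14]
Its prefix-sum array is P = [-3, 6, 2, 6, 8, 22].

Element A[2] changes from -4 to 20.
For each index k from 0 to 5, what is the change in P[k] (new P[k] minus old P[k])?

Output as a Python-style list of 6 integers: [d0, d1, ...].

Answer: [0, 0, 24, 24, 24, 24]

Derivation:
Element change: A[2] -4 -> 20, delta = 24
For k < 2: P[k] unchanged, delta_P[k] = 0
For k >= 2: P[k] shifts by exactly 24
Delta array: [0, 0, 24, 24, 24, 24]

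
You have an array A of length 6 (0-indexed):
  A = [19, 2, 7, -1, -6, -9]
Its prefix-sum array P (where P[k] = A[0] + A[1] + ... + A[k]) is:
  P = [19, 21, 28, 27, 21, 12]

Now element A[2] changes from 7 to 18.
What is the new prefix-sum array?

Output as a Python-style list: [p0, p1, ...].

Change: A[2] 7 -> 18, delta = 11
P[k] for k < 2: unchanged (A[2] not included)
P[k] for k >= 2: shift by delta = 11
  P[0] = 19 + 0 = 19
  P[1] = 21 + 0 = 21
  P[2] = 28 + 11 = 39
  P[3] = 27 + 11 = 38
  P[4] = 21 + 11 = 32
  P[5] = 12 + 11 = 23

Answer: [19, 21, 39, 38, 32, 23]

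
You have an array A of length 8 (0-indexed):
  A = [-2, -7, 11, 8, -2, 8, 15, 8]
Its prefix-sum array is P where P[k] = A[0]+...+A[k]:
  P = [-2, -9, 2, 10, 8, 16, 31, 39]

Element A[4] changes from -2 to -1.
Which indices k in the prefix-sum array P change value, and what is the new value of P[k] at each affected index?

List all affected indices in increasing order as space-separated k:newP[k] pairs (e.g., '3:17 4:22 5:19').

P[k] = A[0] + ... + A[k]
P[k] includes A[4] iff k >= 4
Affected indices: 4, 5, ..., 7; delta = 1
  P[4]: 8 + 1 = 9
  P[5]: 16 + 1 = 17
  P[6]: 31 + 1 = 32
  P[7]: 39 + 1 = 40

Answer: 4:9 5:17 6:32 7:40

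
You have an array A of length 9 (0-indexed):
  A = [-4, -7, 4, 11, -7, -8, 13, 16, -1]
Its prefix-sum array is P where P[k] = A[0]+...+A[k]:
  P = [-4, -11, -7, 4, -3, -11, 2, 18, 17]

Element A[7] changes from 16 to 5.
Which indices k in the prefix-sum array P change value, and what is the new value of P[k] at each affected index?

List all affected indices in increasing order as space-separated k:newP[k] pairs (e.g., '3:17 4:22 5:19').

P[k] = A[0] + ... + A[k]
P[k] includes A[7] iff k >= 7
Affected indices: 7, 8, ..., 8; delta = -11
  P[7]: 18 + -11 = 7
  P[8]: 17 + -11 = 6

Answer: 7:7 8:6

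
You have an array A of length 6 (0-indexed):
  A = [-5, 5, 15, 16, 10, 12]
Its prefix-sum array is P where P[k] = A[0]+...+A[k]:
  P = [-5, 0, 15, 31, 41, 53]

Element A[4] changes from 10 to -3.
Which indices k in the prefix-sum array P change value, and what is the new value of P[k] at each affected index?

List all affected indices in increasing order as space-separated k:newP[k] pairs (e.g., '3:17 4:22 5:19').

P[k] = A[0] + ... + A[k]
P[k] includes A[4] iff k >= 4
Affected indices: 4, 5, ..., 5; delta = -13
  P[4]: 41 + -13 = 28
  P[5]: 53 + -13 = 40

Answer: 4:28 5:40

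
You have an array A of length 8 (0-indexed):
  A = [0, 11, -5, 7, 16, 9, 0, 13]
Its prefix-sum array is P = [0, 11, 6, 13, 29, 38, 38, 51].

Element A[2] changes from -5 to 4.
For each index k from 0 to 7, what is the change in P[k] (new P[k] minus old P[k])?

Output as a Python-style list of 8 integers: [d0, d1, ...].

Answer: [0, 0, 9, 9, 9, 9, 9, 9]

Derivation:
Element change: A[2] -5 -> 4, delta = 9
For k < 2: P[k] unchanged, delta_P[k] = 0
For k >= 2: P[k] shifts by exactly 9
Delta array: [0, 0, 9, 9, 9, 9, 9, 9]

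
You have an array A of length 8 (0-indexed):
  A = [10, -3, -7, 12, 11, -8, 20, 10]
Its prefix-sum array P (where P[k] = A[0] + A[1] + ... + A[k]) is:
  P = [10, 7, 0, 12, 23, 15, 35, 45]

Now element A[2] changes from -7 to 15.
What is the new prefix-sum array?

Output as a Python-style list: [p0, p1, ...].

Change: A[2] -7 -> 15, delta = 22
P[k] for k < 2: unchanged (A[2] not included)
P[k] for k >= 2: shift by delta = 22
  P[0] = 10 + 0 = 10
  P[1] = 7 + 0 = 7
  P[2] = 0 + 22 = 22
  P[3] = 12 + 22 = 34
  P[4] = 23 + 22 = 45
  P[5] = 15 + 22 = 37
  P[6] = 35 + 22 = 57
  P[7] = 45 + 22 = 67

Answer: [10, 7, 22, 34, 45, 37, 57, 67]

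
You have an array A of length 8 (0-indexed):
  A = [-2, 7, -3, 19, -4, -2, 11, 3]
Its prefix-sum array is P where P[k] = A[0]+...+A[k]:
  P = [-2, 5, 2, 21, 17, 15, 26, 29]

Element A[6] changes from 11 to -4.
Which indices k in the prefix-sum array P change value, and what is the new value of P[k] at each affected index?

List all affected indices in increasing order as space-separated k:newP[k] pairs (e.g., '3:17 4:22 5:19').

Answer: 6:11 7:14

Derivation:
P[k] = A[0] + ... + A[k]
P[k] includes A[6] iff k >= 6
Affected indices: 6, 7, ..., 7; delta = -15
  P[6]: 26 + -15 = 11
  P[7]: 29 + -15 = 14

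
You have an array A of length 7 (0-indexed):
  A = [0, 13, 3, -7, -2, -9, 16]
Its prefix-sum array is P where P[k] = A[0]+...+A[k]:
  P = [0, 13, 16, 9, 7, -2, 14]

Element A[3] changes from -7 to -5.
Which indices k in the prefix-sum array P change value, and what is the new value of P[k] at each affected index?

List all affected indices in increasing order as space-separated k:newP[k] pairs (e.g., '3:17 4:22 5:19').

P[k] = A[0] + ... + A[k]
P[k] includes A[3] iff k >= 3
Affected indices: 3, 4, ..., 6; delta = 2
  P[3]: 9 + 2 = 11
  P[4]: 7 + 2 = 9
  P[5]: -2 + 2 = 0
  P[6]: 14 + 2 = 16

Answer: 3:11 4:9 5:0 6:16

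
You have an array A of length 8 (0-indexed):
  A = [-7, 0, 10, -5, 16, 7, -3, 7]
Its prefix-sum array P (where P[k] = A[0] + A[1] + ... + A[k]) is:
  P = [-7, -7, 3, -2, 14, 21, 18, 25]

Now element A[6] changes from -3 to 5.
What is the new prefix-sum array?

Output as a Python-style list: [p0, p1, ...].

Change: A[6] -3 -> 5, delta = 8
P[k] for k < 6: unchanged (A[6] not included)
P[k] for k >= 6: shift by delta = 8
  P[0] = -7 + 0 = -7
  P[1] = -7 + 0 = -7
  P[2] = 3 + 0 = 3
  P[3] = -2 + 0 = -2
  P[4] = 14 + 0 = 14
  P[5] = 21 + 0 = 21
  P[6] = 18 + 8 = 26
  P[7] = 25 + 8 = 33

Answer: [-7, -7, 3, -2, 14, 21, 26, 33]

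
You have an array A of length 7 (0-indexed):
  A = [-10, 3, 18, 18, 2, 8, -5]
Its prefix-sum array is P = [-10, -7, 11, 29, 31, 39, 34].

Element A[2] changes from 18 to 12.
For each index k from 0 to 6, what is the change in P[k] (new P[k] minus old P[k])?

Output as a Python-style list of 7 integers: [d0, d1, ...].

Answer: [0, 0, -6, -6, -6, -6, -6]

Derivation:
Element change: A[2] 18 -> 12, delta = -6
For k < 2: P[k] unchanged, delta_P[k] = 0
For k >= 2: P[k] shifts by exactly -6
Delta array: [0, 0, -6, -6, -6, -6, -6]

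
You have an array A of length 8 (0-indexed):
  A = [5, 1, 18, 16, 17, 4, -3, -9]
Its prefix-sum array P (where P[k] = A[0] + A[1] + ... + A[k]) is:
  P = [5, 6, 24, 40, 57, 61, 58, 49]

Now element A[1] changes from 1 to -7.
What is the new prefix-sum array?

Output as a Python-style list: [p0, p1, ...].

Change: A[1] 1 -> -7, delta = -8
P[k] for k < 1: unchanged (A[1] not included)
P[k] for k >= 1: shift by delta = -8
  P[0] = 5 + 0 = 5
  P[1] = 6 + -8 = -2
  P[2] = 24 + -8 = 16
  P[3] = 40 + -8 = 32
  P[4] = 57 + -8 = 49
  P[5] = 61 + -8 = 53
  P[6] = 58 + -8 = 50
  P[7] = 49 + -8 = 41

Answer: [5, -2, 16, 32, 49, 53, 50, 41]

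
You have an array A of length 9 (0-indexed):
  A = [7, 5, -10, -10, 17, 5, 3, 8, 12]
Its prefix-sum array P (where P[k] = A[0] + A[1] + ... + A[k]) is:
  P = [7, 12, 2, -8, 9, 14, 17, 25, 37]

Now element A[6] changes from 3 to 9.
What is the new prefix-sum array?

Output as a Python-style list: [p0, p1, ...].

Change: A[6] 3 -> 9, delta = 6
P[k] for k < 6: unchanged (A[6] not included)
P[k] for k >= 6: shift by delta = 6
  P[0] = 7 + 0 = 7
  P[1] = 12 + 0 = 12
  P[2] = 2 + 0 = 2
  P[3] = -8 + 0 = -8
  P[4] = 9 + 0 = 9
  P[5] = 14 + 0 = 14
  P[6] = 17 + 6 = 23
  P[7] = 25 + 6 = 31
  P[8] = 37 + 6 = 43

Answer: [7, 12, 2, -8, 9, 14, 23, 31, 43]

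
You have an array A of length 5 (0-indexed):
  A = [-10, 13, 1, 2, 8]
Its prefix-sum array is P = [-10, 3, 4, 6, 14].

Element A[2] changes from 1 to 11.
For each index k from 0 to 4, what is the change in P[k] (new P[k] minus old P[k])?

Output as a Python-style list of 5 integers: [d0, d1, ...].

Answer: [0, 0, 10, 10, 10]

Derivation:
Element change: A[2] 1 -> 11, delta = 10
For k < 2: P[k] unchanged, delta_P[k] = 0
For k >= 2: P[k] shifts by exactly 10
Delta array: [0, 0, 10, 10, 10]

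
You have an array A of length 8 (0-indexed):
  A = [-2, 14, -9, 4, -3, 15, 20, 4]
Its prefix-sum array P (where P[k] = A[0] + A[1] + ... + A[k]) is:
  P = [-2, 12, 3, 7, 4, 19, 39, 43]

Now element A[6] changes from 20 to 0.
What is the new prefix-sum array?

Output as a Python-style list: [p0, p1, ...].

Answer: [-2, 12, 3, 7, 4, 19, 19, 23]

Derivation:
Change: A[6] 20 -> 0, delta = -20
P[k] for k < 6: unchanged (A[6] not included)
P[k] for k >= 6: shift by delta = -20
  P[0] = -2 + 0 = -2
  P[1] = 12 + 0 = 12
  P[2] = 3 + 0 = 3
  P[3] = 7 + 0 = 7
  P[4] = 4 + 0 = 4
  P[5] = 19 + 0 = 19
  P[6] = 39 + -20 = 19
  P[7] = 43 + -20 = 23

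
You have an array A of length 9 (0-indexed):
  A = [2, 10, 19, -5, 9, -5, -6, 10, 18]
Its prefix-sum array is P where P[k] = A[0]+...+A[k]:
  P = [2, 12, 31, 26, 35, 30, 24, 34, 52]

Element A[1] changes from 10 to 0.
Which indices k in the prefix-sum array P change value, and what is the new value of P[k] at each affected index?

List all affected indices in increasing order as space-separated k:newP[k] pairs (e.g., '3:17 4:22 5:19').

P[k] = A[0] + ... + A[k]
P[k] includes A[1] iff k >= 1
Affected indices: 1, 2, ..., 8; delta = -10
  P[1]: 12 + -10 = 2
  P[2]: 31 + -10 = 21
  P[3]: 26 + -10 = 16
  P[4]: 35 + -10 = 25
  P[5]: 30 + -10 = 20
  P[6]: 24 + -10 = 14
  P[7]: 34 + -10 = 24
  P[8]: 52 + -10 = 42

Answer: 1:2 2:21 3:16 4:25 5:20 6:14 7:24 8:42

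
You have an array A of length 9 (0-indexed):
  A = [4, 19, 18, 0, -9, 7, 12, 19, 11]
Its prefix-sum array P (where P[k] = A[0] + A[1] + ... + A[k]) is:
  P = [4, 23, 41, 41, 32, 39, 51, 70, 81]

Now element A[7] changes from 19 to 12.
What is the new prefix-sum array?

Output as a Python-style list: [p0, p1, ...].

Change: A[7] 19 -> 12, delta = -7
P[k] for k < 7: unchanged (A[7] not included)
P[k] for k >= 7: shift by delta = -7
  P[0] = 4 + 0 = 4
  P[1] = 23 + 0 = 23
  P[2] = 41 + 0 = 41
  P[3] = 41 + 0 = 41
  P[4] = 32 + 0 = 32
  P[5] = 39 + 0 = 39
  P[6] = 51 + 0 = 51
  P[7] = 70 + -7 = 63
  P[8] = 81 + -7 = 74

Answer: [4, 23, 41, 41, 32, 39, 51, 63, 74]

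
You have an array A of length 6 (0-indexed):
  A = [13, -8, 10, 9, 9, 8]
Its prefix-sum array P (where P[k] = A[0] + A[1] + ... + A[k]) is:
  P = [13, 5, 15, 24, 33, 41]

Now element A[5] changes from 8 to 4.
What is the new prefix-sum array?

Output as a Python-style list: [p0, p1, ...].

Answer: [13, 5, 15, 24, 33, 37]

Derivation:
Change: A[5] 8 -> 4, delta = -4
P[k] for k < 5: unchanged (A[5] not included)
P[k] for k >= 5: shift by delta = -4
  P[0] = 13 + 0 = 13
  P[1] = 5 + 0 = 5
  P[2] = 15 + 0 = 15
  P[3] = 24 + 0 = 24
  P[4] = 33 + 0 = 33
  P[5] = 41 + -4 = 37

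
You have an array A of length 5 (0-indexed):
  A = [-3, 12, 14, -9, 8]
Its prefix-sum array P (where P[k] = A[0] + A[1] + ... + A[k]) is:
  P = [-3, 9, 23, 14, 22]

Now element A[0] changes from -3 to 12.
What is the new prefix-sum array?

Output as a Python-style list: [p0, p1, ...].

Answer: [12, 24, 38, 29, 37]

Derivation:
Change: A[0] -3 -> 12, delta = 15
P[k] for k < 0: unchanged (A[0] not included)
P[k] for k >= 0: shift by delta = 15
  P[0] = -3 + 15 = 12
  P[1] = 9 + 15 = 24
  P[2] = 23 + 15 = 38
  P[3] = 14 + 15 = 29
  P[4] = 22 + 15 = 37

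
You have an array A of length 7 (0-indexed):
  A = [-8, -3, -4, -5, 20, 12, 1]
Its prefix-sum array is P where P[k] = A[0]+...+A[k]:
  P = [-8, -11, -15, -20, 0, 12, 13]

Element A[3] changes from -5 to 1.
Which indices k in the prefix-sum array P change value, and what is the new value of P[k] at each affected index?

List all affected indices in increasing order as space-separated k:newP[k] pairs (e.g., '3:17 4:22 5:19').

P[k] = A[0] + ... + A[k]
P[k] includes A[3] iff k >= 3
Affected indices: 3, 4, ..., 6; delta = 6
  P[3]: -20 + 6 = -14
  P[4]: 0 + 6 = 6
  P[5]: 12 + 6 = 18
  P[6]: 13 + 6 = 19

Answer: 3:-14 4:6 5:18 6:19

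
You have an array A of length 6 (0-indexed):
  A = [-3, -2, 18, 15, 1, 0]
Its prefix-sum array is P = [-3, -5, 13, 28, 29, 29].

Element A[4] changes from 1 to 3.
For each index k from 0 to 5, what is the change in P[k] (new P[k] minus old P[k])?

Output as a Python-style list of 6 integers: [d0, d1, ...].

Element change: A[4] 1 -> 3, delta = 2
For k < 4: P[k] unchanged, delta_P[k] = 0
For k >= 4: P[k] shifts by exactly 2
Delta array: [0, 0, 0, 0, 2, 2]

Answer: [0, 0, 0, 0, 2, 2]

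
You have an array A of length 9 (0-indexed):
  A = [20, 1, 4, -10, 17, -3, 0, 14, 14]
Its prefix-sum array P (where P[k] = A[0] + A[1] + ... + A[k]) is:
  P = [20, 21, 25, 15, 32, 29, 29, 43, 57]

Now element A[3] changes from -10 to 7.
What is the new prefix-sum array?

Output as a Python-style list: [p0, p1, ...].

Change: A[3] -10 -> 7, delta = 17
P[k] for k < 3: unchanged (A[3] not included)
P[k] for k >= 3: shift by delta = 17
  P[0] = 20 + 0 = 20
  P[1] = 21 + 0 = 21
  P[2] = 25 + 0 = 25
  P[3] = 15 + 17 = 32
  P[4] = 32 + 17 = 49
  P[5] = 29 + 17 = 46
  P[6] = 29 + 17 = 46
  P[7] = 43 + 17 = 60
  P[8] = 57 + 17 = 74

Answer: [20, 21, 25, 32, 49, 46, 46, 60, 74]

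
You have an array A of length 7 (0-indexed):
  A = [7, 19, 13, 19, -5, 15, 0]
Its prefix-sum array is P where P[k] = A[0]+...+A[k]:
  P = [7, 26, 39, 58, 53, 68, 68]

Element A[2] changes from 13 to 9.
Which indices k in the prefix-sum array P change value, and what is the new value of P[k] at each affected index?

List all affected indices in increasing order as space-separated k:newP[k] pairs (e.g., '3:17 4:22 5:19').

P[k] = A[0] + ... + A[k]
P[k] includes A[2] iff k >= 2
Affected indices: 2, 3, ..., 6; delta = -4
  P[2]: 39 + -4 = 35
  P[3]: 58 + -4 = 54
  P[4]: 53 + -4 = 49
  P[5]: 68 + -4 = 64
  P[6]: 68 + -4 = 64

Answer: 2:35 3:54 4:49 5:64 6:64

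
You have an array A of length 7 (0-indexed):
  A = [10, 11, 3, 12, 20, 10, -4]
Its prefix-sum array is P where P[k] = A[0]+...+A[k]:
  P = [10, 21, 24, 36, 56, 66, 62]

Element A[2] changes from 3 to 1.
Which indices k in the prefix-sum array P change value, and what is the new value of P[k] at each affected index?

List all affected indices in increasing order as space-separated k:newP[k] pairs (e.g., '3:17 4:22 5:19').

P[k] = A[0] + ... + A[k]
P[k] includes A[2] iff k >= 2
Affected indices: 2, 3, ..., 6; delta = -2
  P[2]: 24 + -2 = 22
  P[3]: 36 + -2 = 34
  P[4]: 56 + -2 = 54
  P[5]: 66 + -2 = 64
  P[6]: 62 + -2 = 60

Answer: 2:22 3:34 4:54 5:64 6:60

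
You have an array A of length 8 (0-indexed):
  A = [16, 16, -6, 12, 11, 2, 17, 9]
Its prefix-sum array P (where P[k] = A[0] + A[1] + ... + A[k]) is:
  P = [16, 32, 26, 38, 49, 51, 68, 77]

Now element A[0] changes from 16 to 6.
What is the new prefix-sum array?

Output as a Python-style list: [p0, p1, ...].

Answer: [6, 22, 16, 28, 39, 41, 58, 67]

Derivation:
Change: A[0] 16 -> 6, delta = -10
P[k] for k < 0: unchanged (A[0] not included)
P[k] for k >= 0: shift by delta = -10
  P[0] = 16 + -10 = 6
  P[1] = 32 + -10 = 22
  P[2] = 26 + -10 = 16
  P[3] = 38 + -10 = 28
  P[4] = 49 + -10 = 39
  P[5] = 51 + -10 = 41
  P[6] = 68 + -10 = 58
  P[7] = 77 + -10 = 67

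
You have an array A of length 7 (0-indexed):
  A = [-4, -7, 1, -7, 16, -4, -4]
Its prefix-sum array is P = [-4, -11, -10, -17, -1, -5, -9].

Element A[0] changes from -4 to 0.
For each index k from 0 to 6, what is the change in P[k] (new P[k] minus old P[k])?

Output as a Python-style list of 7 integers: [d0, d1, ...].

Element change: A[0] -4 -> 0, delta = 4
For k < 0: P[k] unchanged, delta_P[k] = 0
For k >= 0: P[k] shifts by exactly 4
Delta array: [4, 4, 4, 4, 4, 4, 4]

Answer: [4, 4, 4, 4, 4, 4, 4]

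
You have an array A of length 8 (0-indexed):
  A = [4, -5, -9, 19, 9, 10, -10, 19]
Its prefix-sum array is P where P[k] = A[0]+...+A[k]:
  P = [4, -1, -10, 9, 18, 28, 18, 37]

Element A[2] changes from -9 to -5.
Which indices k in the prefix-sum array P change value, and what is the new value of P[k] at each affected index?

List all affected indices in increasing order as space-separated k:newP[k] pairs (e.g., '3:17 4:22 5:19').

Answer: 2:-6 3:13 4:22 5:32 6:22 7:41

Derivation:
P[k] = A[0] + ... + A[k]
P[k] includes A[2] iff k >= 2
Affected indices: 2, 3, ..., 7; delta = 4
  P[2]: -10 + 4 = -6
  P[3]: 9 + 4 = 13
  P[4]: 18 + 4 = 22
  P[5]: 28 + 4 = 32
  P[6]: 18 + 4 = 22
  P[7]: 37 + 4 = 41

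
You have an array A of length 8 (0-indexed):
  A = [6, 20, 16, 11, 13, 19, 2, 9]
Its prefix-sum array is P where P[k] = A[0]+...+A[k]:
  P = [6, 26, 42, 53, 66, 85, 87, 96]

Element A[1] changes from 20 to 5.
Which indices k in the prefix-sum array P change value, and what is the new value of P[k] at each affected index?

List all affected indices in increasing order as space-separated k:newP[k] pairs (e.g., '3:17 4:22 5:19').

P[k] = A[0] + ... + A[k]
P[k] includes A[1] iff k >= 1
Affected indices: 1, 2, ..., 7; delta = -15
  P[1]: 26 + -15 = 11
  P[2]: 42 + -15 = 27
  P[3]: 53 + -15 = 38
  P[4]: 66 + -15 = 51
  P[5]: 85 + -15 = 70
  P[6]: 87 + -15 = 72
  P[7]: 96 + -15 = 81

Answer: 1:11 2:27 3:38 4:51 5:70 6:72 7:81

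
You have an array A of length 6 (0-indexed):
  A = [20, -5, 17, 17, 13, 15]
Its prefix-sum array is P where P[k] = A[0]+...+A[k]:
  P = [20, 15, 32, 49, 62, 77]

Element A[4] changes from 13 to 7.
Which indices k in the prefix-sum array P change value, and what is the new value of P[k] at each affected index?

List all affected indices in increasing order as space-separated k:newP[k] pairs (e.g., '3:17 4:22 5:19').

Answer: 4:56 5:71

Derivation:
P[k] = A[0] + ... + A[k]
P[k] includes A[4] iff k >= 4
Affected indices: 4, 5, ..., 5; delta = -6
  P[4]: 62 + -6 = 56
  P[5]: 77 + -6 = 71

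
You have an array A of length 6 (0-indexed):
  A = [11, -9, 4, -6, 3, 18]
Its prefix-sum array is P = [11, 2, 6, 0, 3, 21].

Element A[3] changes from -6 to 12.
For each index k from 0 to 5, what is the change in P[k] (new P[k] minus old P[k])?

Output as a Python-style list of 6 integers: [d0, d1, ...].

Element change: A[3] -6 -> 12, delta = 18
For k < 3: P[k] unchanged, delta_P[k] = 0
For k >= 3: P[k] shifts by exactly 18
Delta array: [0, 0, 0, 18, 18, 18]

Answer: [0, 0, 0, 18, 18, 18]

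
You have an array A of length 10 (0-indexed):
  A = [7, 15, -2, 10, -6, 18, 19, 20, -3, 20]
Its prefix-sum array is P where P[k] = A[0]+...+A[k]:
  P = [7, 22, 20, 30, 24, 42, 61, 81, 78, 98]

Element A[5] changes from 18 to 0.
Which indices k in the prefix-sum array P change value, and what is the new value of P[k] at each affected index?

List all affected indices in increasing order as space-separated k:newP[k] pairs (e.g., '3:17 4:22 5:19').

Answer: 5:24 6:43 7:63 8:60 9:80

Derivation:
P[k] = A[0] + ... + A[k]
P[k] includes A[5] iff k >= 5
Affected indices: 5, 6, ..., 9; delta = -18
  P[5]: 42 + -18 = 24
  P[6]: 61 + -18 = 43
  P[7]: 81 + -18 = 63
  P[8]: 78 + -18 = 60
  P[9]: 98 + -18 = 80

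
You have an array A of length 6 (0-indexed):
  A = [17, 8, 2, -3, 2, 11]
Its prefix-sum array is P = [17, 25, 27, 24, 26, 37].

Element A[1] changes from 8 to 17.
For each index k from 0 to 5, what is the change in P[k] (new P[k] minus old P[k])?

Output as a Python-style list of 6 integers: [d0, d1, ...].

Element change: A[1] 8 -> 17, delta = 9
For k < 1: P[k] unchanged, delta_P[k] = 0
For k >= 1: P[k] shifts by exactly 9
Delta array: [0, 9, 9, 9, 9, 9]

Answer: [0, 9, 9, 9, 9, 9]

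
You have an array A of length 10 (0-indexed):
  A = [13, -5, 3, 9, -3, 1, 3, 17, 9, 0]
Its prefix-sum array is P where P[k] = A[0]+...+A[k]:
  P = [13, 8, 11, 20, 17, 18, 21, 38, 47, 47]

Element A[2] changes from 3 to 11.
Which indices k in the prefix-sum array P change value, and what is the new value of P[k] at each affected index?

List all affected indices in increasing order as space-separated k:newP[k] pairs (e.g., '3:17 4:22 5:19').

P[k] = A[0] + ... + A[k]
P[k] includes A[2] iff k >= 2
Affected indices: 2, 3, ..., 9; delta = 8
  P[2]: 11 + 8 = 19
  P[3]: 20 + 8 = 28
  P[4]: 17 + 8 = 25
  P[5]: 18 + 8 = 26
  P[6]: 21 + 8 = 29
  P[7]: 38 + 8 = 46
  P[8]: 47 + 8 = 55
  P[9]: 47 + 8 = 55

Answer: 2:19 3:28 4:25 5:26 6:29 7:46 8:55 9:55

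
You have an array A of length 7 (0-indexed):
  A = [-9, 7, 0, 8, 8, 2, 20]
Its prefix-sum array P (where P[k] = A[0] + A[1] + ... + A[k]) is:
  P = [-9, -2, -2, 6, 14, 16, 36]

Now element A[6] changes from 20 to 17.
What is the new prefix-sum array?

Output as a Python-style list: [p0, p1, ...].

Change: A[6] 20 -> 17, delta = -3
P[k] for k < 6: unchanged (A[6] not included)
P[k] for k >= 6: shift by delta = -3
  P[0] = -9 + 0 = -9
  P[1] = -2 + 0 = -2
  P[2] = -2 + 0 = -2
  P[3] = 6 + 0 = 6
  P[4] = 14 + 0 = 14
  P[5] = 16 + 0 = 16
  P[6] = 36 + -3 = 33

Answer: [-9, -2, -2, 6, 14, 16, 33]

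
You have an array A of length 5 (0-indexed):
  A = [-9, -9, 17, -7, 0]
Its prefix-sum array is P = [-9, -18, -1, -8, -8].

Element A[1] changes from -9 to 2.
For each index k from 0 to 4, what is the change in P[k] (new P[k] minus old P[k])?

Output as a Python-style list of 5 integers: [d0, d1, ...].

Element change: A[1] -9 -> 2, delta = 11
For k < 1: P[k] unchanged, delta_P[k] = 0
For k >= 1: P[k] shifts by exactly 11
Delta array: [0, 11, 11, 11, 11]

Answer: [0, 11, 11, 11, 11]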